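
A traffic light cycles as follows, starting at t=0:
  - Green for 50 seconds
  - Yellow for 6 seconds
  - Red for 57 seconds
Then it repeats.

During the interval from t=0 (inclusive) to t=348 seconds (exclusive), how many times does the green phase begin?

Answer: 4

Derivation:
Cycle = 50+6+57 = 113s
green phase starts at t = k*113 + 0 for k=0,1,2,...
Need k*113+0 < 348 → k < 3.080
k ∈ {0, ..., 3} → 4 starts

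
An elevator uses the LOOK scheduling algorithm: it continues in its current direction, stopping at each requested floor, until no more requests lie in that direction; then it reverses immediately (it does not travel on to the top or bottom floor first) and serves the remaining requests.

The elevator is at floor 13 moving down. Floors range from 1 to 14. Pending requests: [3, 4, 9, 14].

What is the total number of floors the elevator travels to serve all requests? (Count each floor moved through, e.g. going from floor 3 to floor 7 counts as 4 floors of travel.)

Answer: 21

Derivation:
Start at floor 13 moving down, LOOK stop order: [9, 4, 3, 14]
  13 → 9: |9-13| = 4, total = 4
  9 → 4: |4-9| = 5, total = 9
  4 → 3: |3-4| = 1, total = 10
  3 → 14: |14-3| = 11, total = 21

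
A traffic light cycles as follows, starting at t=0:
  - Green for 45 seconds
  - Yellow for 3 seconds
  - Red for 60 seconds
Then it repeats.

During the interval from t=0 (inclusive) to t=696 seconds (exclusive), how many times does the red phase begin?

Cycle = 45+3+60 = 108s
red phase starts at t = k*108 + 48 for k=0,1,2,...
Need k*108+48 < 696 → k < 6.000
k ∈ {0, ..., 5} → 6 starts

Answer: 6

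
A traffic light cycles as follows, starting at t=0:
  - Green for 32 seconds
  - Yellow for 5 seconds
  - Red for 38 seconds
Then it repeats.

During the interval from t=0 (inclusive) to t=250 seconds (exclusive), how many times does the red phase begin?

Answer: 3

Derivation:
Cycle = 32+5+38 = 75s
red phase starts at t = k*75 + 37 for k=0,1,2,...
Need k*75+37 < 250 → k < 2.840
k ∈ {0, ..., 2} → 3 starts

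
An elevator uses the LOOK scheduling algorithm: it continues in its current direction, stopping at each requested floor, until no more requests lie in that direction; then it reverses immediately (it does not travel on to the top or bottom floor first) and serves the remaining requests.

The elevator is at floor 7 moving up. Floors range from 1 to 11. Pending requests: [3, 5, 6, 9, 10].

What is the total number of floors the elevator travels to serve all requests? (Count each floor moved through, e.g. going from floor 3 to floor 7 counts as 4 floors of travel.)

Answer: 10

Derivation:
Start at floor 7 moving up, LOOK stop order: [9, 10, 6, 5, 3]
  7 → 9: |9-7| = 2, total = 2
  9 → 10: |10-9| = 1, total = 3
  10 → 6: |6-10| = 4, total = 7
  6 → 5: |5-6| = 1, total = 8
  5 → 3: |3-5| = 2, total = 10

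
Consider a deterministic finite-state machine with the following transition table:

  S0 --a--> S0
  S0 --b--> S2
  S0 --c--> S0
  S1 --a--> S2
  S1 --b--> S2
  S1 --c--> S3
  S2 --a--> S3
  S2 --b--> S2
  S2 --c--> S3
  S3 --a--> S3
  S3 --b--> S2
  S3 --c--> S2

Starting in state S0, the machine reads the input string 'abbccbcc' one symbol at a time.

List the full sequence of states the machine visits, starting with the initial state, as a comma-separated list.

Start: S0
  read 'a': S0 --a--> S0
  read 'b': S0 --b--> S2
  read 'b': S2 --b--> S2
  read 'c': S2 --c--> S3
  read 'c': S3 --c--> S2
  read 'b': S2 --b--> S2
  read 'c': S2 --c--> S3
  read 'c': S3 --c--> S2

Answer: S0, S0, S2, S2, S3, S2, S2, S3, S2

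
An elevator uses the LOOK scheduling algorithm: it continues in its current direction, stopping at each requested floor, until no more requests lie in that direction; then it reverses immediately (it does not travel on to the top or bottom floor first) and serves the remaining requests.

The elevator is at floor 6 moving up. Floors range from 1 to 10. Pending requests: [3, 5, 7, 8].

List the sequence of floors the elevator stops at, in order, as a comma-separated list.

Answer: 7, 8, 5, 3

Derivation:
Current: 6, moving UP
Serve above first (ascending): [7, 8]
Then reverse, serve below (descending): [5, 3]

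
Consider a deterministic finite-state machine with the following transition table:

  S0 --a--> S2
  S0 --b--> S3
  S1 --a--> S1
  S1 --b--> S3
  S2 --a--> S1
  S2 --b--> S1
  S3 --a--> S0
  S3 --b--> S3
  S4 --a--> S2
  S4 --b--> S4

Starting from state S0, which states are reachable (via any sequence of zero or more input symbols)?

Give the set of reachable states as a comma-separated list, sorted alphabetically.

BFS from S0:
  visit S0: S0--a-->S2 (new), S0--b-->S3 (new)
  visit S2: S2--a-->S1 (new), S2--b-->S1 (seen)
  visit S3: S3--a-->S0 (seen), S3--b-->S3 (seen)
  visit S1: S1--a-->S1 (seen), S1--b-->S3 (seen)

Answer: S0, S1, S2, S3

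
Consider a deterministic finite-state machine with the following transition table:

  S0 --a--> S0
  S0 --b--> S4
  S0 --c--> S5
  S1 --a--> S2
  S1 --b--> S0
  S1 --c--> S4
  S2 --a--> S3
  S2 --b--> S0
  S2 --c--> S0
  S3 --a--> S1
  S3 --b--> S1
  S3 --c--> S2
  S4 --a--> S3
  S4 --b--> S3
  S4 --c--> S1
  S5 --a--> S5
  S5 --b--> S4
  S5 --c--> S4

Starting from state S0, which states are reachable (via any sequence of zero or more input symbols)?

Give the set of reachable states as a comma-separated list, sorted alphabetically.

BFS from S0:
  visit S0: S0--a-->S0 (seen), S0--b-->S4 (new), S0--c-->S5 (new)
  visit S4: S4--a-->S3 (new), S4--b-->S3 (seen), S4--c-->S1 (new)
  visit S5: S5--a-->S5 (seen), S5--b-->S4 (seen), S5--c-->S4 (seen)
  visit S3: S3--a-->S1 (seen), S3--b-->S1 (seen), S3--c-->S2 (new)
  visit S1: S1--a-->S2 (seen), S1--b-->S0 (seen), S1--c-->S4 (seen)
  visit S2: S2--a-->S3 (seen), S2--b-->S0 (seen), S2--c-->S0 (seen)

Answer: S0, S1, S2, S3, S4, S5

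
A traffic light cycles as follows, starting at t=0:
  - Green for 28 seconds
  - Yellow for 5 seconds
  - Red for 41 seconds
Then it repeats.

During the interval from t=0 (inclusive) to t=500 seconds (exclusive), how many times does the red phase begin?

Cycle = 28+5+41 = 74s
red phase starts at t = k*74 + 33 for k=0,1,2,...
Need k*74+33 < 500 → k < 6.311
k ∈ {0, ..., 6} → 7 starts

Answer: 7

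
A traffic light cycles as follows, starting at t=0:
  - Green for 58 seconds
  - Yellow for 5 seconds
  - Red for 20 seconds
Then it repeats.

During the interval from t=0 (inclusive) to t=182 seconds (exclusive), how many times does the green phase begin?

Answer: 3

Derivation:
Cycle = 58+5+20 = 83s
green phase starts at t = k*83 + 0 for k=0,1,2,...
Need k*83+0 < 182 → k < 2.193
k ∈ {0, ..., 2} → 3 starts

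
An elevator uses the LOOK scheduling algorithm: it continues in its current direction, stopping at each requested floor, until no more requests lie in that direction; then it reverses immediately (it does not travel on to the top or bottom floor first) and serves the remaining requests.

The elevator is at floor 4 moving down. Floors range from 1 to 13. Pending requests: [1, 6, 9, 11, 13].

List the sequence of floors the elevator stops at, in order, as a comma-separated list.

Answer: 1, 6, 9, 11, 13

Derivation:
Current: 4, moving DOWN
Serve below first (descending): [1]
Then reverse, serve above (ascending): [6, 9, 11, 13]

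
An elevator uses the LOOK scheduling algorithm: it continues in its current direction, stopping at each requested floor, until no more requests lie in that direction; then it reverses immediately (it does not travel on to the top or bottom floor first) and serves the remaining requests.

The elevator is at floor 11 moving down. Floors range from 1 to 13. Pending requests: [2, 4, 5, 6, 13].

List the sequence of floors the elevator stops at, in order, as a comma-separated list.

Answer: 6, 5, 4, 2, 13

Derivation:
Current: 11, moving DOWN
Serve below first (descending): [6, 5, 4, 2]
Then reverse, serve above (ascending): [13]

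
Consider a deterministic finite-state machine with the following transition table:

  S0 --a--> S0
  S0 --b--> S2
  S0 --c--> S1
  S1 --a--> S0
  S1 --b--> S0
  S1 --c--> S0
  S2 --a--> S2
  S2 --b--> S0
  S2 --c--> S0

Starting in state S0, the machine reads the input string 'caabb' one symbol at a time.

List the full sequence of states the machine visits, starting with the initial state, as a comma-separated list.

Start: S0
  read 'c': S0 --c--> S1
  read 'a': S1 --a--> S0
  read 'a': S0 --a--> S0
  read 'b': S0 --b--> S2
  read 'b': S2 --b--> S0

Answer: S0, S1, S0, S0, S2, S0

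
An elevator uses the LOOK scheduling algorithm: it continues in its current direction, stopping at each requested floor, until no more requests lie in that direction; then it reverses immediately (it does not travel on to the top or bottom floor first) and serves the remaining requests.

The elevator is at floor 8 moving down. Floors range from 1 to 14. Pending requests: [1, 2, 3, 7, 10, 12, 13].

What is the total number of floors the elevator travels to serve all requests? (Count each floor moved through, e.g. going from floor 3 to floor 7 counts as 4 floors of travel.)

Start at floor 8 moving down, LOOK stop order: [7, 3, 2, 1, 10, 12, 13]
  8 → 7: |7-8| = 1, total = 1
  7 → 3: |3-7| = 4, total = 5
  3 → 2: |2-3| = 1, total = 6
  2 → 1: |1-2| = 1, total = 7
  1 → 10: |10-1| = 9, total = 16
  10 → 12: |12-10| = 2, total = 18
  12 → 13: |13-12| = 1, total = 19

Answer: 19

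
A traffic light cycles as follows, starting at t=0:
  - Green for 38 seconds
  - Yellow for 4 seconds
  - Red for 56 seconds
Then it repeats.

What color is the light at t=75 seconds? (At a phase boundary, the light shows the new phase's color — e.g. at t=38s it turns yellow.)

Cycle length = 38 + 4 + 56 = 98s
t = 75, phase_t = 75 mod 98 = 75
75 >= 42 → RED

Answer: red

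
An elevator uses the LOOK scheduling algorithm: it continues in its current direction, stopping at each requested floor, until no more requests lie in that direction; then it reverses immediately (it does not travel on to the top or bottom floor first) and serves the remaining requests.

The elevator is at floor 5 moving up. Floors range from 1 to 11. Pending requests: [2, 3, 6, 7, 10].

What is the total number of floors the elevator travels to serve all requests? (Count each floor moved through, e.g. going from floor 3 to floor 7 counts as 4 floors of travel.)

Answer: 13

Derivation:
Start at floor 5 moving up, LOOK stop order: [6, 7, 10, 3, 2]
  5 → 6: |6-5| = 1, total = 1
  6 → 7: |7-6| = 1, total = 2
  7 → 10: |10-7| = 3, total = 5
  10 → 3: |3-10| = 7, total = 12
  3 → 2: |2-3| = 1, total = 13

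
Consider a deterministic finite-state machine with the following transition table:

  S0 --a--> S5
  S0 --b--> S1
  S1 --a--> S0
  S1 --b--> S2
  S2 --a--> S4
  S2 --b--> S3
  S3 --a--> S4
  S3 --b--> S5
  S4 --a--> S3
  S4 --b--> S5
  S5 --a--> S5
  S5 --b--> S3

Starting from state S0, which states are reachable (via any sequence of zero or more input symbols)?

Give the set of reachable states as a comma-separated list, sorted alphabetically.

Answer: S0, S1, S2, S3, S4, S5

Derivation:
BFS from S0:
  visit S0: S0--a-->S5 (new), S0--b-->S1 (new)
  visit S5: S5--a-->S5 (seen), S5--b-->S3 (new)
  visit S1: S1--a-->S0 (seen), S1--b-->S2 (new)
  visit S3: S3--a-->S4 (new), S3--b-->S5 (seen)
  visit S2: S2--a-->S4 (seen), S2--b-->S3 (seen)
  visit S4: S4--a-->S3 (seen), S4--b-->S5 (seen)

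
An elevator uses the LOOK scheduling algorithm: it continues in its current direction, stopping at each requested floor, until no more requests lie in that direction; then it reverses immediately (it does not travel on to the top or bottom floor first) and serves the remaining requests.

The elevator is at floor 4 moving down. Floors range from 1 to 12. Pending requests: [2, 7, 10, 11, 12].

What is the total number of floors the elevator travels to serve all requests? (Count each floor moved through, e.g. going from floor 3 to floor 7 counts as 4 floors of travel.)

Start at floor 4 moving down, LOOK stop order: [2, 7, 10, 11, 12]
  4 → 2: |2-4| = 2, total = 2
  2 → 7: |7-2| = 5, total = 7
  7 → 10: |10-7| = 3, total = 10
  10 → 11: |11-10| = 1, total = 11
  11 → 12: |12-11| = 1, total = 12

Answer: 12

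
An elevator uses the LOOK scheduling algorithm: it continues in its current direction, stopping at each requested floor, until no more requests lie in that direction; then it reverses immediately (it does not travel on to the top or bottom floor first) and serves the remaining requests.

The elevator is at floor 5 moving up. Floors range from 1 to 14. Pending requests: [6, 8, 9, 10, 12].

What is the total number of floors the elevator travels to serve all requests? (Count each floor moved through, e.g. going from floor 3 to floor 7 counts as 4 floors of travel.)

Answer: 7

Derivation:
Start at floor 5 moving up, LOOK stop order: [6, 8, 9, 10, 12]
  5 → 6: |6-5| = 1, total = 1
  6 → 8: |8-6| = 2, total = 3
  8 → 9: |9-8| = 1, total = 4
  9 → 10: |10-9| = 1, total = 5
  10 → 12: |12-10| = 2, total = 7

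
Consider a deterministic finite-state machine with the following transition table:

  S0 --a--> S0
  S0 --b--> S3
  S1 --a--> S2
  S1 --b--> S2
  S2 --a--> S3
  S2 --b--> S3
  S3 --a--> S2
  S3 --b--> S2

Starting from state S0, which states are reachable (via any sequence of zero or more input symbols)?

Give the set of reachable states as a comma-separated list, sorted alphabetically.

BFS from S0:
  visit S0: S0--a-->S0 (seen), S0--b-->S3 (new)
  visit S3: S3--a-->S2 (new), S3--b-->S2 (seen)
  visit S2: S2--a-->S3 (seen), S2--b-->S3 (seen)

Answer: S0, S2, S3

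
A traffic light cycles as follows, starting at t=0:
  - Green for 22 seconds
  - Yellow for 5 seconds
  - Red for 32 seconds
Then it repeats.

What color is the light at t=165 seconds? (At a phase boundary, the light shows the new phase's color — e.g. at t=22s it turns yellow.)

Cycle length = 22 + 5 + 32 = 59s
t = 165, phase_t = 165 mod 59 = 47
47 >= 27 → RED

Answer: red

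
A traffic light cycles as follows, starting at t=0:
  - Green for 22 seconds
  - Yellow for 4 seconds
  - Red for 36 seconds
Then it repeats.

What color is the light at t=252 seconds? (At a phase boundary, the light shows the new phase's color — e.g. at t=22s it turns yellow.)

Cycle length = 22 + 4 + 36 = 62s
t = 252, phase_t = 252 mod 62 = 4
4 < 22 (green end) → GREEN

Answer: green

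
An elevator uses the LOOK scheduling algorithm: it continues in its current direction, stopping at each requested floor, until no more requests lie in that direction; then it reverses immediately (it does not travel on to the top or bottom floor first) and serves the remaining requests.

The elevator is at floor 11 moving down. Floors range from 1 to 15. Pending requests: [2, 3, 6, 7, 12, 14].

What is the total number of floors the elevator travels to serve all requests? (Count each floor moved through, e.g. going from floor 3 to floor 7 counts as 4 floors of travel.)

Answer: 21

Derivation:
Start at floor 11 moving down, LOOK stop order: [7, 6, 3, 2, 12, 14]
  11 → 7: |7-11| = 4, total = 4
  7 → 6: |6-7| = 1, total = 5
  6 → 3: |3-6| = 3, total = 8
  3 → 2: |2-3| = 1, total = 9
  2 → 12: |12-2| = 10, total = 19
  12 → 14: |14-12| = 2, total = 21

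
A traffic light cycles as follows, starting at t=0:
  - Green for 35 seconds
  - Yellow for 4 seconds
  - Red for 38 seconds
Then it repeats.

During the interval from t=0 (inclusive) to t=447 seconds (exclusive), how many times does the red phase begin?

Cycle = 35+4+38 = 77s
red phase starts at t = k*77 + 39 for k=0,1,2,...
Need k*77+39 < 447 → k < 5.299
k ∈ {0, ..., 5} → 6 starts

Answer: 6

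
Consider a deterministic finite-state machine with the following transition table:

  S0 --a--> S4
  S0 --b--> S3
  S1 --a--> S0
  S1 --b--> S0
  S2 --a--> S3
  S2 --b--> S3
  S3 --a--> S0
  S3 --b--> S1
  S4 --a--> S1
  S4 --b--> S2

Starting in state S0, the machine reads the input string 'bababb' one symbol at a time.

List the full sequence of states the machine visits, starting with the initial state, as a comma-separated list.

Start: S0
  read 'b': S0 --b--> S3
  read 'a': S3 --a--> S0
  read 'b': S0 --b--> S3
  read 'a': S3 --a--> S0
  read 'b': S0 --b--> S3
  read 'b': S3 --b--> S1

Answer: S0, S3, S0, S3, S0, S3, S1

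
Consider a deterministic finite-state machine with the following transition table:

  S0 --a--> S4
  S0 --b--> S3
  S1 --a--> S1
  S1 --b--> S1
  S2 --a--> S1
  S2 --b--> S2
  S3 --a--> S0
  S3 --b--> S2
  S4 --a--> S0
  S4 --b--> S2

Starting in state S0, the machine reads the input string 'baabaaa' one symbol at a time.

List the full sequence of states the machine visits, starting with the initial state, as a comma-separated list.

Answer: S0, S3, S0, S4, S2, S1, S1, S1

Derivation:
Start: S0
  read 'b': S0 --b--> S3
  read 'a': S3 --a--> S0
  read 'a': S0 --a--> S4
  read 'b': S4 --b--> S2
  read 'a': S2 --a--> S1
  read 'a': S1 --a--> S1
  read 'a': S1 --a--> S1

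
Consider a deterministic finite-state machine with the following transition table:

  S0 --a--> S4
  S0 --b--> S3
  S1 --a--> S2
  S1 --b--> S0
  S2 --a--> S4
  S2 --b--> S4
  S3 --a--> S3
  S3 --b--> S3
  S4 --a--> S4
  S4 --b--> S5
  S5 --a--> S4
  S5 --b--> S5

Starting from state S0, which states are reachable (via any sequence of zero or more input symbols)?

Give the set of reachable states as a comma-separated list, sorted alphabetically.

Answer: S0, S3, S4, S5

Derivation:
BFS from S0:
  visit S0: S0--a-->S4 (new), S0--b-->S3 (new)
  visit S4: S4--a-->S4 (seen), S4--b-->S5 (new)
  visit S3: S3--a-->S3 (seen), S3--b-->S3 (seen)
  visit S5: S5--a-->S4 (seen), S5--b-->S5 (seen)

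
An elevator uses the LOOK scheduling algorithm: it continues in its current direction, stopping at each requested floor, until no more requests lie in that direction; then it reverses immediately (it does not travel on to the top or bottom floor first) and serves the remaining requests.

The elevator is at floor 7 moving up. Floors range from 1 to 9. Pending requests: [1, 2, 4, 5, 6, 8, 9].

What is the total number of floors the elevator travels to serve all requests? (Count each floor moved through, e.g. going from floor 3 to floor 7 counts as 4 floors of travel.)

Answer: 10

Derivation:
Start at floor 7 moving up, LOOK stop order: [8, 9, 6, 5, 4, 2, 1]
  7 → 8: |8-7| = 1, total = 1
  8 → 9: |9-8| = 1, total = 2
  9 → 6: |6-9| = 3, total = 5
  6 → 5: |5-6| = 1, total = 6
  5 → 4: |4-5| = 1, total = 7
  4 → 2: |2-4| = 2, total = 9
  2 → 1: |1-2| = 1, total = 10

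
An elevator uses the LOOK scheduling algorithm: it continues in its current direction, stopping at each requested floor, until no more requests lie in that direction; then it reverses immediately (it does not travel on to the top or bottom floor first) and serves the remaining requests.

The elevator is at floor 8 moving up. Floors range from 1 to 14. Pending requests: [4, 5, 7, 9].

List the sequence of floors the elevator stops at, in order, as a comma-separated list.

Current: 8, moving UP
Serve above first (ascending): [9]
Then reverse, serve below (descending): [7, 5, 4]

Answer: 9, 7, 5, 4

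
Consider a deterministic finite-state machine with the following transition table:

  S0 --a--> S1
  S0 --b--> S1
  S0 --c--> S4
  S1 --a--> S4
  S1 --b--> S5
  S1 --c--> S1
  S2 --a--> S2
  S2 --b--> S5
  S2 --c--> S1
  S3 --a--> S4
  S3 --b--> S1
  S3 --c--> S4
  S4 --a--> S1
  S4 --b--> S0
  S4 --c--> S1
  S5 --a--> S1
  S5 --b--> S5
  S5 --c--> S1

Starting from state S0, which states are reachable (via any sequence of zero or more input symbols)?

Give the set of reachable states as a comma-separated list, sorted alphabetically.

Answer: S0, S1, S4, S5

Derivation:
BFS from S0:
  visit S0: S0--a-->S1 (new), S0--b-->S1 (seen), S0--c-->S4 (new)
  visit S1: S1--a-->S4 (seen), S1--b-->S5 (new), S1--c-->S1 (seen)
  visit S4: S4--a-->S1 (seen), S4--b-->S0 (seen), S4--c-->S1 (seen)
  visit S5: S5--a-->S1 (seen), S5--b-->S5 (seen), S5--c-->S1 (seen)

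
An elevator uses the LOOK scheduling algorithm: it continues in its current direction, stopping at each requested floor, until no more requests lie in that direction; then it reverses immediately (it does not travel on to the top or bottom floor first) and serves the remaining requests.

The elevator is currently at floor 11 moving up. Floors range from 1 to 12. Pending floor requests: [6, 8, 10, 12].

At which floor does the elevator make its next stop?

Answer: 12

Derivation:
Current floor: 11, direction: up
Requests above: [12]
Requests below: [6, 8, 10]
Moving up and requests lie above → nearest above is min([12]) = 12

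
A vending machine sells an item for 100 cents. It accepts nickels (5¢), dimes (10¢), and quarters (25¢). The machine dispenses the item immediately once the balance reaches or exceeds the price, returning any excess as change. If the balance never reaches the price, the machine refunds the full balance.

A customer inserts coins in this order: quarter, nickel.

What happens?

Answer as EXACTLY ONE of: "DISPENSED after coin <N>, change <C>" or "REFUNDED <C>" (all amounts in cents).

Answer: REFUNDED 30

Derivation:
Price: 100¢
Coin 1 (quarter, 25¢): balance = 25¢
Coin 2 (nickel, 5¢): balance = 30¢
All coins inserted, balance 30¢ < price 100¢ → REFUND 30¢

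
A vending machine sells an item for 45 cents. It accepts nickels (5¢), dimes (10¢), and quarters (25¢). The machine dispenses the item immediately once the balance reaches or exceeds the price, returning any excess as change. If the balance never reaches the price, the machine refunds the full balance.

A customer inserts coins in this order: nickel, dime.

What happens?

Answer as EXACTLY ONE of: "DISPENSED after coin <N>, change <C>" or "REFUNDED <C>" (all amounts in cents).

Price: 45¢
Coin 1 (nickel, 5¢): balance = 5¢
Coin 2 (dime, 10¢): balance = 15¢
All coins inserted, balance 15¢ < price 45¢ → REFUND 15¢

Answer: REFUNDED 15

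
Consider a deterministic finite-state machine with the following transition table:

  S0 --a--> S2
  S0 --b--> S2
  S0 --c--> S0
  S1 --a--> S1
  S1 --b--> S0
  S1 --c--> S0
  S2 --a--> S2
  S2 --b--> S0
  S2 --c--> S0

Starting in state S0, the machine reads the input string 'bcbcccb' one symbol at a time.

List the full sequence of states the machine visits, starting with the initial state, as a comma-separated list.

Start: S0
  read 'b': S0 --b--> S2
  read 'c': S2 --c--> S0
  read 'b': S0 --b--> S2
  read 'c': S2 --c--> S0
  read 'c': S0 --c--> S0
  read 'c': S0 --c--> S0
  read 'b': S0 --b--> S2

Answer: S0, S2, S0, S2, S0, S0, S0, S2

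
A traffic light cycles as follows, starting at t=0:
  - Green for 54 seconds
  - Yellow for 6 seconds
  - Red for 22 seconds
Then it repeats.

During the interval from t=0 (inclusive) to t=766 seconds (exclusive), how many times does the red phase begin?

Cycle = 54+6+22 = 82s
red phase starts at t = k*82 + 60 for k=0,1,2,...
Need k*82+60 < 766 → k < 8.610
k ∈ {0, ..., 8} → 9 starts

Answer: 9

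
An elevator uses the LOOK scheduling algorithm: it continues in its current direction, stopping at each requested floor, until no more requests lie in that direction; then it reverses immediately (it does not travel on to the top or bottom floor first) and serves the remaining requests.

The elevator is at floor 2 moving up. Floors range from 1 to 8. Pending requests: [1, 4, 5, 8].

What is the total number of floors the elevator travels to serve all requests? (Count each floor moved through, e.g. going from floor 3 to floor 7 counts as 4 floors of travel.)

Answer: 13

Derivation:
Start at floor 2 moving up, LOOK stop order: [4, 5, 8, 1]
  2 → 4: |4-2| = 2, total = 2
  4 → 5: |5-4| = 1, total = 3
  5 → 8: |8-5| = 3, total = 6
  8 → 1: |1-8| = 7, total = 13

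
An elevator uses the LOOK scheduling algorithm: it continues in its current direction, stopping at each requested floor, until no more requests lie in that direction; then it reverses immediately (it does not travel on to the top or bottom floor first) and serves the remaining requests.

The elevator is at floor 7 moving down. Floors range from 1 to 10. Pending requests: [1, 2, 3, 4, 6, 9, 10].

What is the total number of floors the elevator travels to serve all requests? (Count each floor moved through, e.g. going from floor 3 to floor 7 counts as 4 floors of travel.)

Answer: 15

Derivation:
Start at floor 7 moving down, LOOK stop order: [6, 4, 3, 2, 1, 9, 10]
  7 → 6: |6-7| = 1, total = 1
  6 → 4: |4-6| = 2, total = 3
  4 → 3: |3-4| = 1, total = 4
  3 → 2: |2-3| = 1, total = 5
  2 → 1: |1-2| = 1, total = 6
  1 → 9: |9-1| = 8, total = 14
  9 → 10: |10-9| = 1, total = 15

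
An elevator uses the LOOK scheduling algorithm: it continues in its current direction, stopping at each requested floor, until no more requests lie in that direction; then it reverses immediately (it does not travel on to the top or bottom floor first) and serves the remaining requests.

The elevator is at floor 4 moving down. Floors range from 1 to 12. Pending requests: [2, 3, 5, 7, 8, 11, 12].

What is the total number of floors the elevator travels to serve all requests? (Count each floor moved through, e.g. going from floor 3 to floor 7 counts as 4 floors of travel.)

Answer: 12

Derivation:
Start at floor 4 moving down, LOOK stop order: [3, 2, 5, 7, 8, 11, 12]
  4 → 3: |3-4| = 1, total = 1
  3 → 2: |2-3| = 1, total = 2
  2 → 5: |5-2| = 3, total = 5
  5 → 7: |7-5| = 2, total = 7
  7 → 8: |8-7| = 1, total = 8
  8 → 11: |11-8| = 3, total = 11
  11 → 12: |12-11| = 1, total = 12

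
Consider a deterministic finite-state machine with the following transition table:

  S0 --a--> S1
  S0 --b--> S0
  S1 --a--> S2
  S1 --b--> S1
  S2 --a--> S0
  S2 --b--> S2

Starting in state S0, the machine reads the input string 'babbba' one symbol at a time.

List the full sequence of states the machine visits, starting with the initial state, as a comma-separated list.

Start: S0
  read 'b': S0 --b--> S0
  read 'a': S0 --a--> S1
  read 'b': S1 --b--> S1
  read 'b': S1 --b--> S1
  read 'b': S1 --b--> S1
  read 'a': S1 --a--> S2

Answer: S0, S0, S1, S1, S1, S1, S2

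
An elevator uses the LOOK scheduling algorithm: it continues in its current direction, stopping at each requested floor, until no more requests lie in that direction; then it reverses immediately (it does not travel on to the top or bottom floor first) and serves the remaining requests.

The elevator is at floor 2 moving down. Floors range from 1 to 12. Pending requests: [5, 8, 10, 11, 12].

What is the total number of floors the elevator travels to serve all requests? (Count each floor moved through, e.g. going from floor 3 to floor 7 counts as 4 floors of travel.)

Answer: 10

Derivation:
Start at floor 2 moving down, LOOK stop order: [5, 8, 10, 11, 12]
  2 → 5: |5-2| = 3, total = 3
  5 → 8: |8-5| = 3, total = 6
  8 → 10: |10-8| = 2, total = 8
  10 → 11: |11-10| = 1, total = 9
  11 → 12: |12-11| = 1, total = 10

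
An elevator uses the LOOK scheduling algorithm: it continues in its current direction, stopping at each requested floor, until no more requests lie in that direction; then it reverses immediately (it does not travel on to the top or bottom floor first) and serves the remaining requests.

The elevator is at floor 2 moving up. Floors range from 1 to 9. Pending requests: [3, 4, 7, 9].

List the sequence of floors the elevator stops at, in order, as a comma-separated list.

Current: 2, moving UP
Serve above first (ascending): [3, 4, 7, 9]
Then reverse, serve below (descending): []

Answer: 3, 4, 7, 9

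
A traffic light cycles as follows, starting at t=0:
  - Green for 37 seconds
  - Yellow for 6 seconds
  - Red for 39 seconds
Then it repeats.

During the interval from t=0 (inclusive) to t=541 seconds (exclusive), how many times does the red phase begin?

Answer: 7

Derivation:
Cycle = 37+6+39 = 82s
red phase starts at t = k*82 + 43 for k=0,1,2,...
Need k*82+43 < 541 → k < 6.073
k ∈ {0, ..., 6} → 7 starts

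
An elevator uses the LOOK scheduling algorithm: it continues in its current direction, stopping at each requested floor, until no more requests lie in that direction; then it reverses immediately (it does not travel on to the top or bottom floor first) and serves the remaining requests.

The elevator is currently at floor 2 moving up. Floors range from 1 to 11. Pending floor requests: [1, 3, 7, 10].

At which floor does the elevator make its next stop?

Current floor: 2, direction: up
Requests above: [3, 7, 10]
Requests below: [1]
Moving up and requests lie above → nearest above is min([3, 7, 10]) = 3

Answer: 3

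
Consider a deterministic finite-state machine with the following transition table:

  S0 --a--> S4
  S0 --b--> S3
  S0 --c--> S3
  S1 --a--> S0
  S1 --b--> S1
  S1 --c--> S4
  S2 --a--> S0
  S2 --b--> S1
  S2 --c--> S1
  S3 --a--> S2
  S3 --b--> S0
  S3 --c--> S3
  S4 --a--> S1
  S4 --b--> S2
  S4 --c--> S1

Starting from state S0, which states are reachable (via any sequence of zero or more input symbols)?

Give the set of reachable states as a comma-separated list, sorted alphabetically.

Answer: S0, S1, S2, S3, S4

Derivation:
BFS from S0:
  visit S0: S0--a-->S4 (new), S0--b-->S3 (new), S0--c-->S3 (seen)
  visit S4: S4--a-->S1 (new), S4--b-->S2 (new), S4--c-->S1 (seen)
  visit S3: S3--a-->S2 (seen), S3--b-->S0 (seen), S3--c-->S3 (seen)
  visit S1: S1--a-->S0 (seen), S1--b-->S1 (seen), S1--c-->S4 (seen)
  visit S2: S2--a-->S0 (seen), S2--b-->S1 (seen), S2--c-->S1 (seen)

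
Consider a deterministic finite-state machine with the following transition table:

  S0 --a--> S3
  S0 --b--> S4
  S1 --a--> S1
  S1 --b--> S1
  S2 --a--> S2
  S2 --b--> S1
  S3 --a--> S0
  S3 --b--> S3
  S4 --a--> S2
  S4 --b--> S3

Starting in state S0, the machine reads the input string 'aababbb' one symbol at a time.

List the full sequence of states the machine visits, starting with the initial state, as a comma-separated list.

Answer: S0, S3, S0, S4, S2, S1, S1, S1

Derivation:
Start: S0
  read 'a': S0 --a--> S3
  read 'a': S3 --a--> S0
  read 'b': S0 --b--> S4
  read 'a': S4 --a--> S2
  read 'b': S2 --b--> S1
  read 'b': S1 --b--> S1
  read 'b': S1 --b--> S1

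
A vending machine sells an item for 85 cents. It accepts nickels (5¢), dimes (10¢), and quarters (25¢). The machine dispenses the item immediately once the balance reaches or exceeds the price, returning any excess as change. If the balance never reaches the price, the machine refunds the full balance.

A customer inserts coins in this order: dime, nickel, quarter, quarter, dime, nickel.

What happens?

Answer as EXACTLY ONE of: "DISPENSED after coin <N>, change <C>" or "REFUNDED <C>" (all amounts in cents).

Answer: REFUNDED 80

Derivation:
Price: 85¢
Coin 1 (dime, 10¢): balance = 10¢
Coin 2 (nickel, 5¢): balance = 15¢
Coin 3 (quarter, 25¢): balance = 40¢
Coin 4 (quarter, 25¢): balance = 65¢
Coin 5 (dime, 10¢): balance = 75¢
Coin 6 (nickel, 5¢): balance = 80¢
All coins inserted, balance 80¢ < price 85¢ → REFUND 80¢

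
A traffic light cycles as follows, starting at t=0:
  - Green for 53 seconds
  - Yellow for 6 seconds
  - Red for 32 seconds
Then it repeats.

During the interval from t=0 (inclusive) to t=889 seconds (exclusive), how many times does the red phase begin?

Answer: 10

Derivation:
Cycle = 53+6+32 = 91s
red phase starts at t = k*91 + 59 for k=0,1,2,...
Need k*91+59 < 889 → k < 9.121
k ∈ {0, ..., 9} → 10 starts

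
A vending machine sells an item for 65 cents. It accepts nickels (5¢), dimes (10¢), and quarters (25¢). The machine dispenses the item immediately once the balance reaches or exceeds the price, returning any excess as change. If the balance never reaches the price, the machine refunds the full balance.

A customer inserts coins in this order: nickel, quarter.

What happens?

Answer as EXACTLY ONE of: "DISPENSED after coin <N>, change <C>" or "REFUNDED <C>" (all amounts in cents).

Price: 65¢
Coin 1 (nickel, 5¢): balance = 5¢
Coin 2 (quarter, 25¢): balance = 30¢
All coins inserted, balance 30¢ < price 65¢ → REFUND 30¢

Answer: REFUNDED 30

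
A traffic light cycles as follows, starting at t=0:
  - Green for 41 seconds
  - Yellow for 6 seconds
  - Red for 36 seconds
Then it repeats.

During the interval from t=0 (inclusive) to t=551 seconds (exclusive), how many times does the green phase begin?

Answer: 7

Derivation:
Cycle = 41+6+36 = 83s
green phase starts at t = k*83 + 0 for k=0,1,2,...
Need k*83+0 < 551 → k < 6.639
k ∈ {0, ..., 6} → 7 starts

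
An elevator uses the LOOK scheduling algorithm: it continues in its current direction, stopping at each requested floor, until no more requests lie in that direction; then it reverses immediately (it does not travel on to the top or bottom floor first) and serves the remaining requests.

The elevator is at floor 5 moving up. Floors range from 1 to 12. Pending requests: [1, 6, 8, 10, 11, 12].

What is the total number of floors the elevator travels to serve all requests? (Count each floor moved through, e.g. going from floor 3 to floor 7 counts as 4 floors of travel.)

Start at floor 5 moving up, LOOK stop order: [6, 8, 10, 11, 12, 1]
  5 → 6: |6-5| = 1, total = 1
  6 → 8: |8-6| = 2, total = 3
  8 → 10: |10-8| = 2, total = 5
  10 → 11: |11-10| = 1, total = 6
  11 → 12: |12-11| = 1, total = 7
  12 → 1: |1-12| = 11, total = 18

Answer: 18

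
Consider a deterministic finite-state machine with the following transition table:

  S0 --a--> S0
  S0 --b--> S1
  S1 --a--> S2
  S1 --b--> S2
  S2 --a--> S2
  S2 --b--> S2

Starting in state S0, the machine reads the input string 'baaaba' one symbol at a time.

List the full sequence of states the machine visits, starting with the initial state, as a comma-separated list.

Start: S0
  read 'b': S0 --b--> S1
  read 'a': S1 --a--> S2
  read 'a': S2 --a--> S2
  read 'a': S2 --a--> S2
  read 'b': S2 --b--> S2
  read 'a': S2 --a--> S2

Answer: S0, S1, S2, S2, S2, S2, S2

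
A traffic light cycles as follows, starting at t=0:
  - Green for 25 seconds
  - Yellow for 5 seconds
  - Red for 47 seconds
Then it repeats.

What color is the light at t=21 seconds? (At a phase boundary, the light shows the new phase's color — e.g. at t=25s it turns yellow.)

Answer: green

Derivation:
Cycle length = 25 + 5 + 47 = 77s
t = 21, phase_t = 21 mod 77 = 21
21 < 25 (green end) → GREEN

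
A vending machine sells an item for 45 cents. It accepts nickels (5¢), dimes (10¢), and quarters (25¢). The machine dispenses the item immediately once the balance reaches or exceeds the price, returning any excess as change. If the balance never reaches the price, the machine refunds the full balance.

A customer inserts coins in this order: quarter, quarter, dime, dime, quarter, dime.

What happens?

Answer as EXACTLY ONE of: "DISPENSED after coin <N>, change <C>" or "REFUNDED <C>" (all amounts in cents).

Answer: DISPENSED after coin 2, change 5

Derivation:
Price: 45¢
Coin 1 (quarter, 25¢): balance = 25¢
Coin 2 (quarter, 25¢): balance = 50¢
  → balance >= price → DISPENSE, change = 50 - 45 = 5¢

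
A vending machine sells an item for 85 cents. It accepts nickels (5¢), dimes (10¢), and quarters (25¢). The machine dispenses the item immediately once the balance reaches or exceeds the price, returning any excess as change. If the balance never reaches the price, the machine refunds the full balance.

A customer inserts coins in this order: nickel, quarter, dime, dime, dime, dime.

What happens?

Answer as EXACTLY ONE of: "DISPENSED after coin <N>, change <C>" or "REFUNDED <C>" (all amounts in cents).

Answer: REFUNDED 70

Derivation:
Price: 85¢
Coin 1 (nickel, 5¢): balance = 5¢
Coin 2 (quarter, 25¢): balance = 30¢
Coin 3 (dime, 10¢): balance = 40¢
Coin 4 (dime, 10¢): balance = 50¢
Coin 5 (dime, 10¢): balance = 60¢
Coin 6 (dime, 10¢): balance = 70¢
All coins inserted, balance 70¢ < price 85¢ → REFUND 70¢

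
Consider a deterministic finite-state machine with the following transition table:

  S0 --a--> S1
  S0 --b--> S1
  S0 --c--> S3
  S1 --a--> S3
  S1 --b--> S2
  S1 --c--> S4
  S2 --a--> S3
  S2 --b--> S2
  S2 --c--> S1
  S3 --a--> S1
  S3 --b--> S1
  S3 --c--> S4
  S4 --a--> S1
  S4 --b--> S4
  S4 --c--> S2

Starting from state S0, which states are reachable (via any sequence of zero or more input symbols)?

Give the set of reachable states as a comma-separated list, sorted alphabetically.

Answer: S0, S1, S2, S3, S4

Derivation:
BFS from S0:
  visit S0: S0--a-->S1 (new), S0--b-->S1 (seen), S0--c-->S3 (new)
  visit S1: S1--a-->S3 (seen), S1--b-->S2 (new), S1--c-->S4 (new)
  visit S3: S3--a-->S1 (seen), S3--b-->S1 (seen), S3--c-->S4 (seen)
  visit S2: S2--a-->S3 (seen), S2--b-->S2 (seen), S2--c-->S1 (seen)
  visit S4: S4--a-->S1 (seen), S4--b-->S4 (seen), S4--c-->S2 (seen)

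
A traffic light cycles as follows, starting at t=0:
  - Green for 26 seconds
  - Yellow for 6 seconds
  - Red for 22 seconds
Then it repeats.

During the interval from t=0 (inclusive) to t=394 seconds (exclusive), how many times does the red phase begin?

Cycle = 26+6+22 = 54s
red phase starts at t = k*54 + 32 for k=0,1,2,...
Need k*54+32 < 394 → k < 6.704
k ∈ {0, ..., 6} → 7 starts

Answer: 7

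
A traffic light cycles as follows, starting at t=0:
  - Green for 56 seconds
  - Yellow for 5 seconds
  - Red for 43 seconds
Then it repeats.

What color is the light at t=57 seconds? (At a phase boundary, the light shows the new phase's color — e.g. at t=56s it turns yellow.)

Answer: yellow

Derivation:
Cycle length = 56 + 5 + 43 = 104s
t = 57, phase_t = 57 mod 104 = 57
56 <= 57 < 61 (yellow end) → YELLOW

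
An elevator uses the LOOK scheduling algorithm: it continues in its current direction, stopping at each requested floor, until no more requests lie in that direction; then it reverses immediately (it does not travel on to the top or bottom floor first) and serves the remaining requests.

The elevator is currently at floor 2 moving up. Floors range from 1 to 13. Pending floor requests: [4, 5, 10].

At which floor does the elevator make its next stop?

Answer: 4

Derivation:
Current floor: 2, direction: up
Requests above: [4, 5, 10]
Requests below: []
Moving up and requests lie above → nearest above is min([4, 5, 10]) = 4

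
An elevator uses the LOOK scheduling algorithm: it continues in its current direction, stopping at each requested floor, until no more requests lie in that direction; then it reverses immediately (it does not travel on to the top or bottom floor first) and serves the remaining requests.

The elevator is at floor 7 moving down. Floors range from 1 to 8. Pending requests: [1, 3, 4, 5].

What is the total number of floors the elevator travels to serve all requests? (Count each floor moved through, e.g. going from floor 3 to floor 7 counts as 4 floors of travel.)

Start at floor 7 moving down, LOOK stop order: [5, 4, 3, 1]
  7 → 5: |5-7| = 2, total = 2
  5 → 4: |4-5| = 1, total = 3
  4 → 3: |3-4| = 1, total = 4
  3 → 1: |1-3| = 2, total = 6

Answer: 6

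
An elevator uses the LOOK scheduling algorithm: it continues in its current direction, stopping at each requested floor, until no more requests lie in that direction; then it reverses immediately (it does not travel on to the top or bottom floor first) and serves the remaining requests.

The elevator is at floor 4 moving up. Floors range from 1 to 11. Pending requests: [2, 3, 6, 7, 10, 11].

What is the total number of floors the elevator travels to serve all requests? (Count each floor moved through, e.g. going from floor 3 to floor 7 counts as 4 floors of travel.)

Start at floor 4 moving up, LOOK stop order: [6, 7, 10, 11, 3, 2]
  4 → 6: |6-4| = 2, total = 2
  6 → 7: |7-6| = 1, total = 3
  7 → 10: |10-7| = 3, total = 6
  10 → 11: |11-10| = 1, total = 7
  11 → 3: |3-11| = 8, total = 15
  3 → 2: |2-3| = 1, total = 16

Answer: 16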